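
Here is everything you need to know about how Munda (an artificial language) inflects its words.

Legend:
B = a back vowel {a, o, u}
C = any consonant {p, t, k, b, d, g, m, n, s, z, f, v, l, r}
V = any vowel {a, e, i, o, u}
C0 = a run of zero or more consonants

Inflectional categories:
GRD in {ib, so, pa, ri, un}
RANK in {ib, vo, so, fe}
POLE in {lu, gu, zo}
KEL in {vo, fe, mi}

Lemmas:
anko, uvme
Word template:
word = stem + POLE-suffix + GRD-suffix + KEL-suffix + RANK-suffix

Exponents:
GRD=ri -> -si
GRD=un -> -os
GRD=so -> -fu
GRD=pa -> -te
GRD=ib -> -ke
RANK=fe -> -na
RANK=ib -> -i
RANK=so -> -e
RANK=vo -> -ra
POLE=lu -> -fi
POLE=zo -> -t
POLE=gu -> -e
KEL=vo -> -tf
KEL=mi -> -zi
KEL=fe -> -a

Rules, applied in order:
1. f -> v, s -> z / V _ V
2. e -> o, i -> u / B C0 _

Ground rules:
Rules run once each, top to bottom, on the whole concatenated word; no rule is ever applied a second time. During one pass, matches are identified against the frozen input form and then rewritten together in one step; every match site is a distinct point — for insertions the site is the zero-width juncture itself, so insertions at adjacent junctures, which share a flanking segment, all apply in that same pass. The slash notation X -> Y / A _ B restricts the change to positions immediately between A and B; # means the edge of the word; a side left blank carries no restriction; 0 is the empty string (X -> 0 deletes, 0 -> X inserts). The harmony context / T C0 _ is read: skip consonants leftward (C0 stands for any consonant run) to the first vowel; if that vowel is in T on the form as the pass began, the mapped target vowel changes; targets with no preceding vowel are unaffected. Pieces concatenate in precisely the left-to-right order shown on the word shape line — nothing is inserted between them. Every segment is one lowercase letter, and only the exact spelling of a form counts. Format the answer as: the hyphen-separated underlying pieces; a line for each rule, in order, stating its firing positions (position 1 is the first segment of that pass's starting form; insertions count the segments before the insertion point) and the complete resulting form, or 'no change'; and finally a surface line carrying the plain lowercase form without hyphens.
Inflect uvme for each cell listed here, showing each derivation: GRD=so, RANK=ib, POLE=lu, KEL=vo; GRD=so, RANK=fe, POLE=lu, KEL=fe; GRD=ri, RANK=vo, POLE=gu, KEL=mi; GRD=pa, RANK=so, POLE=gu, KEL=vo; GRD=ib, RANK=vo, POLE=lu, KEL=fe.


cell GRD=so, RANK=ib, POLE=lu, KEL=vo:
underlying: uvme-fi-fu-tf-i
1. f -> v, s -> z / V _ V: fires at position(s) 5, 7: uvmevivutfi
2. e -> o, i -> u / B C0 _: fires at position(s) 4, 11: uvmovivutfu
surface: uvmovivutfu

cell GRD=so, RANK=fe, POLE=lu, KEL=fe:
underlying: uvme-fi-fu-a-na
1. f -> v, s -> z / V _ V: fires at position(s) 5, 7: uvmevivuana
2. e -> o, i -> u / B C0 _: fires at position(s) 4: uvmovivuana
surface: uvmovivuana

cell GRD=ri, RANK=vo, POLE=gu, KEL=mi:
underlying: uvme-e-si-zi-ra
1. f -> v, s -> z / V _ V: fires at position(s) 6: uvmeezizira
2. e -> o, i -> u / B C0 _: fires at position(s) 4: uvmoezizira
surface: uvmoezizira

cell GRD=pa, RANK=so, POLE=gu, KEL=vo:
underlying: uvme-e-te-tf-e
1. f -> v, s -> z / V _ V: no change
2. e -> o, i -> u / B C0 _: fires at position(s) 4: uvmoetetfe
surface: uvmoetetfe

cell GRD=ib, RANK=vo, POLE=lu, KEL=fe:
underlying: uvme-fi-ke-a-ra
1. f -> v, s -> z / V _ V: fires at position(s) 5: uvmevikeara
2. e -> o, i -> u / B C0 _: fires at position(s) 4: uvmovikeara
surface: uvmovikeara


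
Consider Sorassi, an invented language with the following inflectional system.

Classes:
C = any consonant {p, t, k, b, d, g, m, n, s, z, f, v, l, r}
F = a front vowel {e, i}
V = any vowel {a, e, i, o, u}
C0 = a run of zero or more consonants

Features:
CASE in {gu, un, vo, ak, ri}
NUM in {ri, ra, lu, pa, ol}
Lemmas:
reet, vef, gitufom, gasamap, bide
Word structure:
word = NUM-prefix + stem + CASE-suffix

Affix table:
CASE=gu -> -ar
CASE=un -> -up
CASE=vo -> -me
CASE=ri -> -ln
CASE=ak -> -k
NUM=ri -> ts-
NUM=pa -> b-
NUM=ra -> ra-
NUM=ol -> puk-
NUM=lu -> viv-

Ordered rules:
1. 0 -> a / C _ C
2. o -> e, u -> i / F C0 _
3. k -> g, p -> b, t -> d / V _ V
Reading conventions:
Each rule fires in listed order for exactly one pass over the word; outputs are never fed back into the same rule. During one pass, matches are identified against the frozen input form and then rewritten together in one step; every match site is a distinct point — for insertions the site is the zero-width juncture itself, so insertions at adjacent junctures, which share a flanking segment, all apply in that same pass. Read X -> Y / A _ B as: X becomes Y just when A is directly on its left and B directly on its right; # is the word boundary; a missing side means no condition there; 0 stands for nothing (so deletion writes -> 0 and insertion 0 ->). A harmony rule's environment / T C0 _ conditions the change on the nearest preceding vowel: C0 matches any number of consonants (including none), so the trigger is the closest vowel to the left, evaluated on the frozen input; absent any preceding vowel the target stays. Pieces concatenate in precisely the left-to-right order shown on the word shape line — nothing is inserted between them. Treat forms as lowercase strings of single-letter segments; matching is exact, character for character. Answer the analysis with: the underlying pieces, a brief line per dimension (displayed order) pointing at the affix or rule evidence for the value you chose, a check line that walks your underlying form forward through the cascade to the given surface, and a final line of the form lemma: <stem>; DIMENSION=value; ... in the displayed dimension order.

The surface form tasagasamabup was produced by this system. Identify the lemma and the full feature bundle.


underlying: ts-gasamap-up
CASE=un - signalled by the affix -up
NUM=ri - signalled by the affix ts-
check: tsgasamapup -> tasagasamapup -> tasagasamapup -> tasagasamabup
lemma: gasamap; CASE=un; NUM=ri


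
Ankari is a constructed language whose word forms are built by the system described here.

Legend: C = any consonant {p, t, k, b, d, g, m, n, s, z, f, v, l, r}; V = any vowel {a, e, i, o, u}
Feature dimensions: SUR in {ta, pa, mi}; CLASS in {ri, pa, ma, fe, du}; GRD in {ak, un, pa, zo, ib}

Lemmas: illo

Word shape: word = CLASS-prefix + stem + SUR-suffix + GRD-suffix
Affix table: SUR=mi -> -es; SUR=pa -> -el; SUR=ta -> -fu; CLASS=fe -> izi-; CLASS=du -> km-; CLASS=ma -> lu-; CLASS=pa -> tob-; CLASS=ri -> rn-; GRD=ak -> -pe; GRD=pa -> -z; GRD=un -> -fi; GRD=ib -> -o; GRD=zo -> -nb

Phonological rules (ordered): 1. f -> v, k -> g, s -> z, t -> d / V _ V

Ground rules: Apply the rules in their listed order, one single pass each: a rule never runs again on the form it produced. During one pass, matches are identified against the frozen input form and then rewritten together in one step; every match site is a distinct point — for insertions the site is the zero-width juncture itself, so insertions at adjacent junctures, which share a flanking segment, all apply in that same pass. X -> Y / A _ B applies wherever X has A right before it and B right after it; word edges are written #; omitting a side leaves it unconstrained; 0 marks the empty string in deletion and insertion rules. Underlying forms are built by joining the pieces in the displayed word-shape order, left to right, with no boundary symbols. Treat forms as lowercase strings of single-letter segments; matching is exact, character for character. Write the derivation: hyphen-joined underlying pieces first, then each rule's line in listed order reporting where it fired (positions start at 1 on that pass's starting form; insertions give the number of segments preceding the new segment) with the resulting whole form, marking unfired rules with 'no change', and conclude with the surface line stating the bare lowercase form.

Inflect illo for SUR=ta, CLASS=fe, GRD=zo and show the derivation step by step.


underlying: izi-illo-fu-nb
1. f -> v, k -> g, s -> z, t -> d / V _ V: fires at position(s) 8: iziillovunb
surface: iziillovunb


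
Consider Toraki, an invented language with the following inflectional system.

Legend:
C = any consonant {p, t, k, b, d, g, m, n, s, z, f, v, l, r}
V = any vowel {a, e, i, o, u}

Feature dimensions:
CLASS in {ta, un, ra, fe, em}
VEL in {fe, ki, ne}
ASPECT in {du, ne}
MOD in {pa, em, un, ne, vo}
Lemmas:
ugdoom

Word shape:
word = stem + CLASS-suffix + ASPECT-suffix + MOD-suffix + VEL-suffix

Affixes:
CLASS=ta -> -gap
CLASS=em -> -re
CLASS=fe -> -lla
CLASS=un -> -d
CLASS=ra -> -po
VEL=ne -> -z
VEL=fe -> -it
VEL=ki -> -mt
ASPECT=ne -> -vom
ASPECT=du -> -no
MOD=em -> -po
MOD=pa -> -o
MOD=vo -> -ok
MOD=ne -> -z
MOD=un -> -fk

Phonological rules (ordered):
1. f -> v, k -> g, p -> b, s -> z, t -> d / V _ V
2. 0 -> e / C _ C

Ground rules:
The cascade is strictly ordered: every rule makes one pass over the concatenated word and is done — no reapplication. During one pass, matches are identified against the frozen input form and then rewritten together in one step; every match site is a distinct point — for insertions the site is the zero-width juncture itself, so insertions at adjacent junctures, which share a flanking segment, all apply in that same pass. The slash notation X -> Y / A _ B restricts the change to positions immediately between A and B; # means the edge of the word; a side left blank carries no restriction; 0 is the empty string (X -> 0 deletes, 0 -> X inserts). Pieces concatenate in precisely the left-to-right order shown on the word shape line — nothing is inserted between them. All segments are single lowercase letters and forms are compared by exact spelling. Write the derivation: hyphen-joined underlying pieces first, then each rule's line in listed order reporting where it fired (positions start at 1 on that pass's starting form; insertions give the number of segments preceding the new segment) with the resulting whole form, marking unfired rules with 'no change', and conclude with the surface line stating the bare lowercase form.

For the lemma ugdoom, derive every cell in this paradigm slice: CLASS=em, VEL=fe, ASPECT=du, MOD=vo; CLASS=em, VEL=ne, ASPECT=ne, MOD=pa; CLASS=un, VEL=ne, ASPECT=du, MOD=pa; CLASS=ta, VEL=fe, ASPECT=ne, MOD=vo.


cell CLASS=em, VEL=fe, ASPECT=du, MOD=vo:
underlying: ugdoom-re-no-ok-it
1. f -> v, k -> g, p -> b, s -> z, t -> d / V _ V: fires at position(s) 12: ugdoomrenoogit
2. 0 -> e / C _ C: inserts after position(s) 2, 6: ugedoomerenoogit
surface: ugedoomerenoogit

cell CLASS=em, VEL=ne, ASPECT=ne, MOD=pa:
underlying: ugdoom-re-vom-o-z
1. f -> v, k -> g, p -> b, s -> z, t -> d / V _ V: no change
2. 0 -> e / C _ C: inserts after position(s) 2, 6: ugedoomerevomoz
surface: ugedoomerevomoz

cell CLASS=un, VEL=ne, ASPECT=du, MOD=pa:
underlying: ugdoom-d-no-o-z
1. f -> v, k -> g, p -> b, s -> z, t -> d / V _ V: no change
2. 0 -> e / C _ C: inserts after position(s) 2, 6, 7: ugedoomedenooz
surface: ugedoomedenooz

cell CLASS=ta, VEL=fe, ASPECT=ne, MOD=vo:
underlying: ugdoom-gap-vom-ok-it
1. f -> v, k -> g, p -> b, s -> z, t -> d / V _ V: fires at position(s) 14: ugdoomgapvomogit
2. 0 -> e / C _ C: inserts after position(s) 2, 6, 9: ugedoomegapevomogit
surface: ugedoomegapevomogit


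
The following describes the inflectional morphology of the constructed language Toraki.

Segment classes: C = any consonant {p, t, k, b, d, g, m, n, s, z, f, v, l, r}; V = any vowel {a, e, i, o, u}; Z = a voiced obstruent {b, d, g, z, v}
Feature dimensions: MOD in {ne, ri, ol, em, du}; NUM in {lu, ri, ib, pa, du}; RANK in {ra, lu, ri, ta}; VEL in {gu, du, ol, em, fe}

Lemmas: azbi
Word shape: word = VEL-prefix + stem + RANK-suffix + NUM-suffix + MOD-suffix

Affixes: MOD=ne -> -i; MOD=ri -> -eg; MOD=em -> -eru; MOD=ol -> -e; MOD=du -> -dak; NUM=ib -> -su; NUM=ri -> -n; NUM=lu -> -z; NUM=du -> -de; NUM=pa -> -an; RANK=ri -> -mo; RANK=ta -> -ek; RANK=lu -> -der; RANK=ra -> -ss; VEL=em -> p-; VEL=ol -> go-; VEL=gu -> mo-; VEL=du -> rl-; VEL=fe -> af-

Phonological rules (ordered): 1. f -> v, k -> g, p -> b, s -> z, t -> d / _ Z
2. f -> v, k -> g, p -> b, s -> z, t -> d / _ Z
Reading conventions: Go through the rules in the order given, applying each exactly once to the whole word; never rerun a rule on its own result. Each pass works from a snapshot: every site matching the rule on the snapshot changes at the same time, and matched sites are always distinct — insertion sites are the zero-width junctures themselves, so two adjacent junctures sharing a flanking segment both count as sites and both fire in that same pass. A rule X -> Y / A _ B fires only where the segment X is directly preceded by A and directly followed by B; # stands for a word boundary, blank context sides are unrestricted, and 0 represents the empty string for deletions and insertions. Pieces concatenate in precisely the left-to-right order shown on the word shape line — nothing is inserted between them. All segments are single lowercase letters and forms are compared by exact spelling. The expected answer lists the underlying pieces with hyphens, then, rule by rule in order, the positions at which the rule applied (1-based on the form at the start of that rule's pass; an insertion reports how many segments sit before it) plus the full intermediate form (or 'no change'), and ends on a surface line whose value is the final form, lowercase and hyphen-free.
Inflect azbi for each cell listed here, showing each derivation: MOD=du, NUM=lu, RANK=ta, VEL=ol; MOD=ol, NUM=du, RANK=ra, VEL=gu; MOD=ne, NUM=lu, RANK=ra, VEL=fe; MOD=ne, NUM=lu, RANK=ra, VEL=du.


cell MOD=du, NUM=lu, RANK=ta, VEL=ol:
underlying: go-azbi-ek-z-dak
1. f -> v, k -> g, p -> b, s -> z, t -> d / _ Z: fires at position(s) 8: goazbiegzdak
2. f -> v, k -> g, p -> b, s -> z, t -> d / _ Z: no change
surface: goazbiegzdak

cell MOD=ol, NUM=du, RANK=ra, VEL=gu:
underlying: mo-azbi-ss-de-e
1. f -> v, k -> g, p -> b, s -> z, t -> d / _ Z: fires at position(s) 8: moazbiszdee
2. f -> v, k -> g, p -> b, s -> z, t -> d / _ Z: fires at position(s) 7: moazbizzdee
surface: moazbizzdee

cell MOD=ne, NUM=lu, RANK=ra, VEL=fe:
underlying: af-azbi-ss-z-i
1. f -> v, k -> g, p -> b, s -> z, t -> d / _ Z: fires at position(s) 8: afazbiszzi
2. f -> v, k -> g, p -> b, s -> z, t -> d / _ Z: fires at position(s) 7: afazbizzzi
surface: afazbizzzi

cell MOD=ne, NUM=lu, RANK=ra, VEL=du:
underlying: rl-azbi-ss-z-i
1. f -> v, k -> g, p -> b, s -> z, t -> d / _ Z: fires at position(s) 8: rlazbiszzi
2. f -> v, k -> g, p -> b, s -> z, t -> d / _ Z: fires at position(s) 7: rlazbizzzi
surface: rlazbizzzi


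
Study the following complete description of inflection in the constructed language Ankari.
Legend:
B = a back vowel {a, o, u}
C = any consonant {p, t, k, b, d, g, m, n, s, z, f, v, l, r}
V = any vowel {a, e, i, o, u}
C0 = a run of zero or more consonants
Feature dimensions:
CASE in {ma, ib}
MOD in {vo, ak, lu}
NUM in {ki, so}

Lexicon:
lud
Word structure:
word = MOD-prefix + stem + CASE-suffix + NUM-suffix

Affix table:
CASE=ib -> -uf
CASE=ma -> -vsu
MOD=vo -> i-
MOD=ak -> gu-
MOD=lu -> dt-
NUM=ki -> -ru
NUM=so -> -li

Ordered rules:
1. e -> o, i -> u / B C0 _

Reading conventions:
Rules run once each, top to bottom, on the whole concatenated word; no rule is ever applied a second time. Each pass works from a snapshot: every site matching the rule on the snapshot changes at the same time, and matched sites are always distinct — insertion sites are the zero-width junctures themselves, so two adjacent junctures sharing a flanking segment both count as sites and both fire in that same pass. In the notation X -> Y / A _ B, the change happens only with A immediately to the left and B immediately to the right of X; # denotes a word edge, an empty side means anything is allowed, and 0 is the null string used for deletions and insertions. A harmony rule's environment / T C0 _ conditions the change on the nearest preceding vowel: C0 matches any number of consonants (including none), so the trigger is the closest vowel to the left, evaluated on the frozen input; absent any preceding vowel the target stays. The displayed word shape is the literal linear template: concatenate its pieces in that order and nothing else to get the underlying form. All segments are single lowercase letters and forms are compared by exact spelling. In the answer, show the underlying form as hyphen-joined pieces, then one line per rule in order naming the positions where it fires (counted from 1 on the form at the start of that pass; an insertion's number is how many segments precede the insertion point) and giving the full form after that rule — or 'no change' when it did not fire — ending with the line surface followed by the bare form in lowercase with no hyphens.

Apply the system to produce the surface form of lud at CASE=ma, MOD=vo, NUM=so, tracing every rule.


underlying: i-lud-vsu-li
1. e -> o, i -> u / B C0 _: fires at position(s) 9: iludvsulu
surface: iludvsulu


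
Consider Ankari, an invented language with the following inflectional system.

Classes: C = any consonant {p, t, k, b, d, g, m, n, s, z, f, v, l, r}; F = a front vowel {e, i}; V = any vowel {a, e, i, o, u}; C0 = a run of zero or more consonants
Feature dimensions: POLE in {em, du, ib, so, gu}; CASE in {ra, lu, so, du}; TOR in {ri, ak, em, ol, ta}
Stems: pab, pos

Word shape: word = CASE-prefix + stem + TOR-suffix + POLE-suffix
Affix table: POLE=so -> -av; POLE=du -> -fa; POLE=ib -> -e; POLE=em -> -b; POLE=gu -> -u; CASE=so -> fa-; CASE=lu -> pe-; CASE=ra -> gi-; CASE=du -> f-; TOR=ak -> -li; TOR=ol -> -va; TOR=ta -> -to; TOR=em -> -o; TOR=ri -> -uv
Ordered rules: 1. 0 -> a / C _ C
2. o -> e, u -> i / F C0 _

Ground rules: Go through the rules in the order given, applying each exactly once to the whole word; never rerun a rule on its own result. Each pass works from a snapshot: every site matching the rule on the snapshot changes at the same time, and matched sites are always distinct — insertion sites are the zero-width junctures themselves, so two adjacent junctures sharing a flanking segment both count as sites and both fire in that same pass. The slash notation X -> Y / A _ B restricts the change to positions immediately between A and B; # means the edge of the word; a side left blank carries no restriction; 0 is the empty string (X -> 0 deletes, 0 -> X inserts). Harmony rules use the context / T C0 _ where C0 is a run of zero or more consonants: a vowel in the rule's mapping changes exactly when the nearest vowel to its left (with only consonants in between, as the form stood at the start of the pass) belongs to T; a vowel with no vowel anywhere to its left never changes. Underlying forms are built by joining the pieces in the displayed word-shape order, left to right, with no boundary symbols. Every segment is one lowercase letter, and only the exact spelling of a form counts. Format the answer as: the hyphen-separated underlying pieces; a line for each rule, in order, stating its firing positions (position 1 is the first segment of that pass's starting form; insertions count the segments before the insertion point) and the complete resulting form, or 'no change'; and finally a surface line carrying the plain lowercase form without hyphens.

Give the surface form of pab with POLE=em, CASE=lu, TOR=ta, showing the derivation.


underlying: pe-pab-to-b
1. 0 -> a / C _ C: inserts after position(s) 5: pepabatob
2. o -> e, u -> i / F C0 _: no change
surface: pepabatob


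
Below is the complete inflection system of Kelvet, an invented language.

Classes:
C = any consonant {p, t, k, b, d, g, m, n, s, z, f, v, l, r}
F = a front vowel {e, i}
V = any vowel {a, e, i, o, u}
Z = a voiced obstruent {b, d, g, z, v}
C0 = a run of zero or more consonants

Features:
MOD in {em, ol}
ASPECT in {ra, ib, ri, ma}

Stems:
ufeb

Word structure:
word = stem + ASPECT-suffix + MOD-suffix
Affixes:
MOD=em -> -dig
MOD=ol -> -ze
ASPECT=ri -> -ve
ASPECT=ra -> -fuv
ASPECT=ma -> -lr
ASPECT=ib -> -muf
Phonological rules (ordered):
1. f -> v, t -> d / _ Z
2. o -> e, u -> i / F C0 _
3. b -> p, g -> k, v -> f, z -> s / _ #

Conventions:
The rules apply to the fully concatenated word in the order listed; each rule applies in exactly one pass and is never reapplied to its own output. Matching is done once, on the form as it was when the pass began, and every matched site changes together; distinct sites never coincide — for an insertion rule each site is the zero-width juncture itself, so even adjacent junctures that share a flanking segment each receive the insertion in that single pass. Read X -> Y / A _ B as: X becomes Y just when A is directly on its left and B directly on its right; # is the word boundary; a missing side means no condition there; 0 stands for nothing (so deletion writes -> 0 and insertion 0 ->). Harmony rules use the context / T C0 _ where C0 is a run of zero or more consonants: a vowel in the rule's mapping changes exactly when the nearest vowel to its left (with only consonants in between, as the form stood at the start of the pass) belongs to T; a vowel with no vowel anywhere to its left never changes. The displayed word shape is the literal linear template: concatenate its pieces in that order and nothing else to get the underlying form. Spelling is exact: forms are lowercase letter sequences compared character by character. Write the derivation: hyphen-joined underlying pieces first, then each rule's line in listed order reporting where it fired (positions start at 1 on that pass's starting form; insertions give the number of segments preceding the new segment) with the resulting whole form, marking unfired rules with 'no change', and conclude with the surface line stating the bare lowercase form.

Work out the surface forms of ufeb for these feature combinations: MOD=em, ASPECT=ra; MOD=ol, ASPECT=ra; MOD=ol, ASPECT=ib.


cell MOD=em, ASPECT=ra:
underlying: ufeb-fuv-dig
1. f -> v, t -> d / _ Z: no change
2. o -> e, u -> i / F C0 _: fires at position(s) 6: ufebfivdig
3. b -> p, g -> k, v -> f, z -> s / _ #: fires at position(s) 10: ufebfivdik
surface: ufebfivdik

cell MOD=ol, ASPECT=ra:
underlying: ufeb-fuv-ze
1. f -> v, t -> d / _ Z: no change
2. o -> e, u -> i / F C0 _: fires at position(s) 6: ufebfivze
3. b -> p, g -> k, v -> f, z -> s / _ #: no change
surface: ufebfivze

cell MOD=ol, ASPECT=ib:
underlying: ufeb-muf-ze
1. f -> v, t -> d / _ Z: fires at position(s) 7: ufebmuvze
2. o -> e, u -> i / F C0 _: fires at position(s) 6: ufebmivze
3. b -> p, g -> k, v -> f, z -> s / _ #: no change
surface: ufebmivze


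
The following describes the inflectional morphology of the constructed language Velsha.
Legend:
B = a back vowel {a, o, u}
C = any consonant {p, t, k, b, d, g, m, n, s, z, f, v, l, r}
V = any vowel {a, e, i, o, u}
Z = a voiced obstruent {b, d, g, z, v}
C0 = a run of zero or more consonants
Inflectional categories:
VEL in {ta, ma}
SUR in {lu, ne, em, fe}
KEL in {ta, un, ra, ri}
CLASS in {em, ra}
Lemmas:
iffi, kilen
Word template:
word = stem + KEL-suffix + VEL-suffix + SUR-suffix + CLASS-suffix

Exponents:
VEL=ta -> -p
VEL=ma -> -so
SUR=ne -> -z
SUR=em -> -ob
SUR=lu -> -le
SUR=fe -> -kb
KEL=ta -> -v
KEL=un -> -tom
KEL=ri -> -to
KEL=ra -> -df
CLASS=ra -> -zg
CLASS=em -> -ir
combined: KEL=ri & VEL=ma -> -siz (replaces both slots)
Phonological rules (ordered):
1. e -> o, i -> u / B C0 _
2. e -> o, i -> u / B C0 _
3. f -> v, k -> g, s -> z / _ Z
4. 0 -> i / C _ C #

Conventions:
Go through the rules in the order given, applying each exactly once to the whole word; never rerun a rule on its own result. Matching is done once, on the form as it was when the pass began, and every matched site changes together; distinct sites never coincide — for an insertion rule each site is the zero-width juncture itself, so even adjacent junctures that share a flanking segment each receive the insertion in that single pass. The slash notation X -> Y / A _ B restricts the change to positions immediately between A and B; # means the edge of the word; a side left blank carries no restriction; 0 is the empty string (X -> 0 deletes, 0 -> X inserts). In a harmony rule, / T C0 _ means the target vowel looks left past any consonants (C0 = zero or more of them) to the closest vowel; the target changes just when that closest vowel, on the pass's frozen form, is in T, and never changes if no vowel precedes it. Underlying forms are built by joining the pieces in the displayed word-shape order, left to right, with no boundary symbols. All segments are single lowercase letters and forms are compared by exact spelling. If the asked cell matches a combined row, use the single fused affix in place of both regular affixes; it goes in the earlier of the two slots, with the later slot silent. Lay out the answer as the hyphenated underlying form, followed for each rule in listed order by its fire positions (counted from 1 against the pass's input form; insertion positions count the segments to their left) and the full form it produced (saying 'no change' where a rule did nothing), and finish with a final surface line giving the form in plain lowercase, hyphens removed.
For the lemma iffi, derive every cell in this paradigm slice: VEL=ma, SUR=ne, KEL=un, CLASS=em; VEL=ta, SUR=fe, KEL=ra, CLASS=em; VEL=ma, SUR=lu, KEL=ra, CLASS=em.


cell VEL=ma, SUR=ne, KEL=un, CLASS=em:
underlying: iffi-tom-so-z-ir
1. e -> o, i -> u / B C0 _: fires at position(s) 11: iffitomsozur
2. e -> o, i -> u / B C0 _: no change
3. f -> v, k -> g, s -> z / _ Z: no change
4. 0 -> i / C _ C #: no change
surface: iffitomsozur

cell VEL=ta, SUR=fe, KEL=ra, CLASS=em:
underlying: iffi-df-p-kb-ir
1. e -> o, i -> u / B C0 _: no change
2. e -> o, i -> u / B C0 _: no change
3. f -> v, k -> g, s -> z / _ Z: fires at position(s) 8: iffidfpgbir
4. 0 -> i / C _ C #: no change
surface: iffidfpgbir

cell VEL=ma, SUR=lu, KEL=ra, CLASS=em:
underlying: iffi-df-so-le-ir
1. e -> o, i -> u / B C0 _: fires at position(s) 10: iffidfsoloir
2. e -> o, i -> u / B C0 _: fires at position(s) 11: iffidfsolour
3. f -> v, k -> g, s -> z / _ Z: no change
4. 0 -> i / C _ C #: no change
surface: iffidfsolour


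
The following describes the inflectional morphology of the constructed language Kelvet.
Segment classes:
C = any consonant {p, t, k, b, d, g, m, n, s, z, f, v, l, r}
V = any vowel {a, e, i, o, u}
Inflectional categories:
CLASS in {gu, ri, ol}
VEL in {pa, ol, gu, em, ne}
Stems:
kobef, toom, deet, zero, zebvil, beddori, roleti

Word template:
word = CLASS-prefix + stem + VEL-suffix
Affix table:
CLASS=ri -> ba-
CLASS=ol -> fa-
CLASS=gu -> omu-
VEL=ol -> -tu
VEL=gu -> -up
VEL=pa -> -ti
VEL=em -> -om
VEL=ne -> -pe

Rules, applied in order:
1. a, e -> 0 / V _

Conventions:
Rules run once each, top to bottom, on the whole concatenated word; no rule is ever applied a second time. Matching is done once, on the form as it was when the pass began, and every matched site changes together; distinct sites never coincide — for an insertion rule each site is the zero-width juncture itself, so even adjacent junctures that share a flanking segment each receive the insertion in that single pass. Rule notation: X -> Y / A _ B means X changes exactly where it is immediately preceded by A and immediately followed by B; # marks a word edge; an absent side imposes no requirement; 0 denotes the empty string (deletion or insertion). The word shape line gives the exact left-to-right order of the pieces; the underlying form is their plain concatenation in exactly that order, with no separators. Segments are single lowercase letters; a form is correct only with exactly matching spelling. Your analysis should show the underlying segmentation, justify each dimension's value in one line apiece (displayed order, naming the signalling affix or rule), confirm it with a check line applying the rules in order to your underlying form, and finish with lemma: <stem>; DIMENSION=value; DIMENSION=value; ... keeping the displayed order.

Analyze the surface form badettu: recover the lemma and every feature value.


underlying: ba-deet-tu
CLASS=ri - signalled by the affix ba-
VEL=ol - signalled by the affix -tu
check: badeettu -> badettu
lemma: deet; CLASS=ri; VEL=ol


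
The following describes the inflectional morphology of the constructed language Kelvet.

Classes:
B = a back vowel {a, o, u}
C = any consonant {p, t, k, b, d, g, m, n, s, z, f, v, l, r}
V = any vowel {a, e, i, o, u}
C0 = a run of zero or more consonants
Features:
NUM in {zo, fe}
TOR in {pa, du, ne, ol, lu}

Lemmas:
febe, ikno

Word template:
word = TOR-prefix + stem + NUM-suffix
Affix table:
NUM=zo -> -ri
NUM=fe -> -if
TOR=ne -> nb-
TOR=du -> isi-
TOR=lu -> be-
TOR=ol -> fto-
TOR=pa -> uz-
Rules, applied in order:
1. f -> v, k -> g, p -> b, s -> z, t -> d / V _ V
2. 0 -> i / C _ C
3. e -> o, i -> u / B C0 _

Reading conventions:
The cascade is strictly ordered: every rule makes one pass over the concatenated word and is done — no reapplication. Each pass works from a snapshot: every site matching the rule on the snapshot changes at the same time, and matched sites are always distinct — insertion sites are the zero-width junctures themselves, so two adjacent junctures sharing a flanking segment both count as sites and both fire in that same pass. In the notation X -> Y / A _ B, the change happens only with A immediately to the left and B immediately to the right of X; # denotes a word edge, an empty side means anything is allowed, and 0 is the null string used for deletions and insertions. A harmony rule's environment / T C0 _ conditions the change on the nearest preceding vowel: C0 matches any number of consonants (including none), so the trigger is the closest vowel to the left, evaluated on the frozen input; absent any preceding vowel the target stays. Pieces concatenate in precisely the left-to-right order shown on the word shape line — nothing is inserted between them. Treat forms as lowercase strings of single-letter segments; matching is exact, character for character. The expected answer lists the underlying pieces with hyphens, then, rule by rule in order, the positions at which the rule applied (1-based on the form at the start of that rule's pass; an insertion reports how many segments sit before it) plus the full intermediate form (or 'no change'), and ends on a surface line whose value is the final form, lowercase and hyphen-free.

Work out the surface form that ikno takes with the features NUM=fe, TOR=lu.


underlying: be-ikno-if
1. f -> v, k -> g, p -> b, s -> z, t -> d / V _ V: no change
2. 0 -> i / C _ C: inserts after position(s) 4: beikinoif
3. e -> o, i -> u / B C0 _: fires at position(s) 8: beikinouf
surface: beikinouf


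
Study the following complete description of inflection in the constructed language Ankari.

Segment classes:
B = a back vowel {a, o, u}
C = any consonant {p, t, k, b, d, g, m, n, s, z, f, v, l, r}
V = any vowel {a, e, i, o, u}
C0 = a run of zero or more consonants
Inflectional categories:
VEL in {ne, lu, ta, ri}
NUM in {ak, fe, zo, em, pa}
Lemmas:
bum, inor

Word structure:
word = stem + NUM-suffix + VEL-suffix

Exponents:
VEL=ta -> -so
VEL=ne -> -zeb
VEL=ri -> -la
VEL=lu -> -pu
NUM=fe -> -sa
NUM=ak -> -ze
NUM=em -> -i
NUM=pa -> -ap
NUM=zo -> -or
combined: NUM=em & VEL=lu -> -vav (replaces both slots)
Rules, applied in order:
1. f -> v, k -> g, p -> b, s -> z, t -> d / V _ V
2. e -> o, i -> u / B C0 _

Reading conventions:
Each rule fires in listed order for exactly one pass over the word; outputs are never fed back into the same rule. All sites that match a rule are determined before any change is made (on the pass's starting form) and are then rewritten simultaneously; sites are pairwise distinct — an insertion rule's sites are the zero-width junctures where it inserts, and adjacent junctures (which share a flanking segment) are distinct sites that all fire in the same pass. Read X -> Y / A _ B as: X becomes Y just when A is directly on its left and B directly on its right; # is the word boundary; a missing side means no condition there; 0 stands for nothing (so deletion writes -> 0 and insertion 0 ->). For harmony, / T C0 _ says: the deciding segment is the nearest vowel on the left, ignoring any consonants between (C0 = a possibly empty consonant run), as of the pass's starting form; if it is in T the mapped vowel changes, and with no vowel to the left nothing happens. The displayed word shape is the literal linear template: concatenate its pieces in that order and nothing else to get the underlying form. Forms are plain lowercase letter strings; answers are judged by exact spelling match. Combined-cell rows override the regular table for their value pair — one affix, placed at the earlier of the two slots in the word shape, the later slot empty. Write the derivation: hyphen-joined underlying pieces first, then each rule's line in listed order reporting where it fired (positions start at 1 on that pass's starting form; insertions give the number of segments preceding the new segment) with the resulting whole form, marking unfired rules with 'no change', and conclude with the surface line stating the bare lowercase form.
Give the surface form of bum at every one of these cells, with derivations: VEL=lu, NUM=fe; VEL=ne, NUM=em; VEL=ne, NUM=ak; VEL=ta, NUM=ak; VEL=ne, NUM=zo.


cell VEL=lu, NUM=fe:
underlying: bum-sa-pu
1. f -> v, k -> g, p -> b, s -> z, t -> d / V _ V: fires at position(s) 6: bumsabu
2. e -> o, i -> u / B C0 _: no change
surface: bumsabu

cell VEL=ne, NUM=em:
underlying: bum-i-zeb
1. f -> v, k -> g, p -> b, s -> z, t -> d / V _ V: no change
2. e -> o, i -> u / B C0 _: fires at position(s) 4: bumuzeb
surface: bumuzeb

cell VEL=ne, NUM=ak:
underlying: bum-ze-zeb
1. f -> v, k -> g, p -> b, s -> z, t -> d / V _ V: no change
2. e -> o, i -> u / B C0 _: fires at position(s) 5: bumzozeb
surface: bumzozeb

cell VEL=ta, NUM=ak:
underlying: bum-ze-so
1. f -> v, k -> g, p -> b, s -> z, t -> d / V _ V: fires at position(s) 6: bumzezo
2. e -> o, i -> u / B C0 _: fires at position(s) 5: bumzozo
surface: bumzozo

cell VEL=ne, NUM=zo:
underlying: bum-or-zeb
1. f -> v, k -> g, p -> b, s -> z, t -> d / V _ V: no change
2. e -> o, i -> u / B C0 _: fires at position(s) 7: bumorzob
surface: bumorzob


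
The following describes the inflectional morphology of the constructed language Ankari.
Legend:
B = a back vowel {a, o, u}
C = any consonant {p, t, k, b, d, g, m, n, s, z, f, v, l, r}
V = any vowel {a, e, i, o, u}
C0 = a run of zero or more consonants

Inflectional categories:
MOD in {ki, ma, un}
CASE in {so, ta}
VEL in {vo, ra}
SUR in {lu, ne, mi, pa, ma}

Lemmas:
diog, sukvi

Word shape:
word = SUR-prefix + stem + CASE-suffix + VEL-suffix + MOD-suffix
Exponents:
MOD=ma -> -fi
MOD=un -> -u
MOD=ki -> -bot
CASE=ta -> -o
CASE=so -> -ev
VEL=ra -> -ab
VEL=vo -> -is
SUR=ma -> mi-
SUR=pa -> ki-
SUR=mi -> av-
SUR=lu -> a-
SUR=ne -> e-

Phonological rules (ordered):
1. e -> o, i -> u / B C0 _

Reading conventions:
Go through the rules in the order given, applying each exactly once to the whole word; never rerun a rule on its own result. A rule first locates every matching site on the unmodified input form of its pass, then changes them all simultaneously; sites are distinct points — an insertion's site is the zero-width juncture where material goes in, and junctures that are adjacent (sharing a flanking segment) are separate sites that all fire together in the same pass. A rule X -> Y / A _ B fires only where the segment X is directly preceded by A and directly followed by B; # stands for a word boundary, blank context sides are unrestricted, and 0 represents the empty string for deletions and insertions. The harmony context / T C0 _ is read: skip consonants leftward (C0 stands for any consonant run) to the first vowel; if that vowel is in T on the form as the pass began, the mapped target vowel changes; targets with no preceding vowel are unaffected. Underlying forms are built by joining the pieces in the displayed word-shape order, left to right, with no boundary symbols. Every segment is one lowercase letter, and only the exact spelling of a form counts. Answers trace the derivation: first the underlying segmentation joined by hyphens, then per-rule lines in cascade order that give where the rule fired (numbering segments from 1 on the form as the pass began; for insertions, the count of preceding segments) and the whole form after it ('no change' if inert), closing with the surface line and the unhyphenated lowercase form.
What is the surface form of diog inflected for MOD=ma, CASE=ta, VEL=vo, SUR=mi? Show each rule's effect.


underlying: av-diog-o-is-fi
1. e -> o, i -> u / B C0 _: fires at position(s) 4, 8: avduogousfi
surface: avduogousfi


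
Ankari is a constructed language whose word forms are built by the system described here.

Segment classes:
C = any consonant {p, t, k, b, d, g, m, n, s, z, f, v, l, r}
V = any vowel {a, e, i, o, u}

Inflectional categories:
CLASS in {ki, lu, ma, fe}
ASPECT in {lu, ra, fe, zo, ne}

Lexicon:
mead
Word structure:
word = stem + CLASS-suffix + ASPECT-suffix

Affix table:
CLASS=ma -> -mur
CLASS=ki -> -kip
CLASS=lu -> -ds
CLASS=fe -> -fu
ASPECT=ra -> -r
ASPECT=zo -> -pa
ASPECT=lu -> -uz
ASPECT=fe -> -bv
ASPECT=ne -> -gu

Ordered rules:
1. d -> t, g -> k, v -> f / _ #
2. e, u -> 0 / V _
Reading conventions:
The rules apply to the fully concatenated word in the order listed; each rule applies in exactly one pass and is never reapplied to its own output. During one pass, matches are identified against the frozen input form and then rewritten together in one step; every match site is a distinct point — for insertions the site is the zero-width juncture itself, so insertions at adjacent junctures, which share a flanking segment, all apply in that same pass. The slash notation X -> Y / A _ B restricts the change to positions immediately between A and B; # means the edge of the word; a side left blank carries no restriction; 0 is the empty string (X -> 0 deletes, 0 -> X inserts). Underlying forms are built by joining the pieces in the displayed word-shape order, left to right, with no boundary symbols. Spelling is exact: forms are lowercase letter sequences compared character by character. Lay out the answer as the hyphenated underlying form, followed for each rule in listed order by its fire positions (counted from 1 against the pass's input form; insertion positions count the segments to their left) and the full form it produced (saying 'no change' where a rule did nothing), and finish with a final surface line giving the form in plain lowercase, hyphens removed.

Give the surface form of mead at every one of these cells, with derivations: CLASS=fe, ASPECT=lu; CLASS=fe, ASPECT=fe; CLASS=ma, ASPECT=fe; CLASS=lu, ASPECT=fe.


cell CLASS=fe, ASPECT=lu:
underlying: mead-fu-uz
1. d -> t, g -> k, v -> f / _ #: no change
2. e, u -> 0 / V _: fires at position(s) 7: meadfuz
surface: meadfuz

cell CLASS=fe, ASPECT=fe:
underlying: mead-fu-bv
1. d -> t, g -> k, v -> f / _ #: fires at position(s) 8: meadfubf
2. e, u -> 0 / V _: no change
surface: meadfubf

cell CLASS=ma, ASPECT=fe:
underlying: mead-mur-bv
1. d -> t, g -> k, v -> f / _ #: fires at position(s) 9: meadmurbf
2. e, u -> 0 / V _: no change
surface: meadmurbf

cell CLASS=lu, ASPECT=fe:
underlying: mead-ds-bv
1. d -> t, g -> k, v -> f / _ #: fires at position(s) 8: meaddsbf
2. e, u -> 0 / V _: no change
surface: meaddsbf


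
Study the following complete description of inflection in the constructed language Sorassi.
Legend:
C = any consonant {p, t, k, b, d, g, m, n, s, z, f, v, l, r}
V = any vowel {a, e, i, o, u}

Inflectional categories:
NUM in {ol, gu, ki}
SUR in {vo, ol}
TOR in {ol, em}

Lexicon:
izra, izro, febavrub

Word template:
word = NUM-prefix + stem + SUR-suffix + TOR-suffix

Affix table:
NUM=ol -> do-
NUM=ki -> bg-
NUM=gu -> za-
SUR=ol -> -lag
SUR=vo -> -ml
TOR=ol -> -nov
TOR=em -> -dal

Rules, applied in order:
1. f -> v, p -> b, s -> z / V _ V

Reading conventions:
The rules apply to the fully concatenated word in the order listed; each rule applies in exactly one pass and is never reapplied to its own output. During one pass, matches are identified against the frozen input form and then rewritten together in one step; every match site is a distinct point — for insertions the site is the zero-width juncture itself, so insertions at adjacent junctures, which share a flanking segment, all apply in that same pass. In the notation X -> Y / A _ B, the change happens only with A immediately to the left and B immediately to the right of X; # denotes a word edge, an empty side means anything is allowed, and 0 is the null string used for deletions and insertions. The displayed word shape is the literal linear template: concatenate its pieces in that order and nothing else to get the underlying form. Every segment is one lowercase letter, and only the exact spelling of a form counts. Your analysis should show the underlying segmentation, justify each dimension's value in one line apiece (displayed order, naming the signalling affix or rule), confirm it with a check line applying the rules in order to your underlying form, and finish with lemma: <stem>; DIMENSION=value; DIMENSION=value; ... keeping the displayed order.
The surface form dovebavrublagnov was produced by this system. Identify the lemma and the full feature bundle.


underlying: do-febavrub-lag-nov
NUM=ol - signalled by the affix do-
SUR=ol - signalled by the affix -lag
TOR=ol - signalled by the affix -nov
check: dofebavrublagnov -> dovebavrublagnov
lemma: febavrub; NUM=ol; SUR=ol; TOR=ol
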